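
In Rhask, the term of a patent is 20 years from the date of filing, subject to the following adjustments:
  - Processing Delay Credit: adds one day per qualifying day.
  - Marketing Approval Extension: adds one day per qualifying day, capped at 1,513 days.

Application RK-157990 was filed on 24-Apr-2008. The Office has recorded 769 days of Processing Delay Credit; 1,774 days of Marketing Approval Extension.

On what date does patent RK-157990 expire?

Base term: filing date + 20 years → 24 April 2028.
Processing Delay Credit: +769 days → 2 June 2030.
Marketing Approval Extension: 1774 days claimed exceeds the 1513-day cap, so +1513 days → 24 July 2034.

2034-07-24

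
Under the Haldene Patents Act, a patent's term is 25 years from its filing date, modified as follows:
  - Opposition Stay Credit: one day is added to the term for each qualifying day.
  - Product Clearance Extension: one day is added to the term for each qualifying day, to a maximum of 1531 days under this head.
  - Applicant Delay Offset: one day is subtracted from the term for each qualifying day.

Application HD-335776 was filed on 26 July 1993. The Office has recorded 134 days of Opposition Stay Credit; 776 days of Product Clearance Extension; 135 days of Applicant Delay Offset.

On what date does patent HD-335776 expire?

September 8, 2020

Base term: filing date + 25 years → 26 July 2018.
Opposition Stay Credit: +134 days → 7 December 2018.
Product Clearance Extension: 776 days (within the 1531-day cap) → +776 days → 21 January 2021.
Applicant Delay Offset: −135 days → 8 September 2020.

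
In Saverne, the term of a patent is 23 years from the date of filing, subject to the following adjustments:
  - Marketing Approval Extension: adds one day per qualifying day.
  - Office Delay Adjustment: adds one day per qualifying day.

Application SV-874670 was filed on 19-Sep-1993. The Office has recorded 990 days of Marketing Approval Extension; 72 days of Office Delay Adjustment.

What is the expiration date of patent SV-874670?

August 17, 2019

Base term: filing date + 23 years → 19 September 2016.
Marketing Approval Extension: +990 days → 6 June 2019.
Office Delay Adjustment: +72 days → 17 August 2019.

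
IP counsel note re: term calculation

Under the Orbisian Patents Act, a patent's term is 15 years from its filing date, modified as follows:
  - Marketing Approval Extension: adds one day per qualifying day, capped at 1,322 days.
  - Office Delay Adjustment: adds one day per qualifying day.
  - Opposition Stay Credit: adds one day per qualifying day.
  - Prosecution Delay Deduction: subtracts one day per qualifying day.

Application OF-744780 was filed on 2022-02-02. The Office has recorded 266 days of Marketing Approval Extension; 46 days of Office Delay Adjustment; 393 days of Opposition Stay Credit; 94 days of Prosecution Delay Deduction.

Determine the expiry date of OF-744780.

Base term: filing date + 15 years → 2 February 2037.
Marketing Approval Extension: 266 days (within the 1322-day cap) → +266 days → 26 October 2037.
Office Delay Adjustment: +46 days → 11 December 2037.
Opposition Stay Credit: +393 days → 8 January 2039.
Prosecution Delay Deduction: −94 days → 6 October 2038.

2038-10-06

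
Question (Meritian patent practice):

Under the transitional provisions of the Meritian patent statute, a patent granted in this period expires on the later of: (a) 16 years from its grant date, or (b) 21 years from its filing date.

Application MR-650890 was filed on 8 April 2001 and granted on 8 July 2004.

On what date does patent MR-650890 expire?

(a) grant + 16 years → 8 July 2020.
(b) filing + 21 years → 8 April 2022.
Later of the two: 8 April 2022.

April 8, 2022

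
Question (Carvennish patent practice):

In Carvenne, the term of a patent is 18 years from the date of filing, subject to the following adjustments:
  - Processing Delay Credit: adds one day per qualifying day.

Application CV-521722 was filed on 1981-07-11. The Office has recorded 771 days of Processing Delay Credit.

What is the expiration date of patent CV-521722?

Base term: filing date + 18 years → 11 July 1999.
Processing Delay Credit: +771 days → 20 August 2001.

2001-08-20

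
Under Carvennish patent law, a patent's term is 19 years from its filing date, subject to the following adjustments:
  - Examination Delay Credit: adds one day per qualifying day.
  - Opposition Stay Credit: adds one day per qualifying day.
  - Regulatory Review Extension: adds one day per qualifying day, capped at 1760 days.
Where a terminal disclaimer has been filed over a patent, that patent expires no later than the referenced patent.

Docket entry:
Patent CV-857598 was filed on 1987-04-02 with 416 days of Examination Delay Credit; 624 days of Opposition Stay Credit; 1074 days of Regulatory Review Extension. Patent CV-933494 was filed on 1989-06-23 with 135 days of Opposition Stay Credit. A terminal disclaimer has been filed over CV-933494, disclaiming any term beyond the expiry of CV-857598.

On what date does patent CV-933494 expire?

Natural term of CV-933494:
  Base: filing + 19 years → 23 June 2008.
  Opposition Stay Credit: +135 days → 5 November 2008.
Expiry of referenced patent CV-857598:
  Base: filing + 19 years → 2 April 2006.
  Examination Delay Credit: +416 days → 23 May 2007.
  Opposition Stay Credit: +624 days → 5 February 2009.
  Regulatory Review Extension: 1074 days (within the 1760-day cap) → +1074 days → 15 January 2012.
Terminal disclaimer: CV-933494 expires on the earlier of 5 November 2008 and 15 January 2012.

2008-11-05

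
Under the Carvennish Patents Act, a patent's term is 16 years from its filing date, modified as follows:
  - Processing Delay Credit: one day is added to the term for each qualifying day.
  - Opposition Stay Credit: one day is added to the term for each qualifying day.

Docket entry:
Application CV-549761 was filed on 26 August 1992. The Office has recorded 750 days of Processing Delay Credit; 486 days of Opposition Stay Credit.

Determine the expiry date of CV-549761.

Base term: filing date + 16 years → 26 August 2008.
Processing Delay Credit: +750 days → 15 September 2010.
Opposition Stay Credit: +486 days → 14 January 2012.

January 14, 2012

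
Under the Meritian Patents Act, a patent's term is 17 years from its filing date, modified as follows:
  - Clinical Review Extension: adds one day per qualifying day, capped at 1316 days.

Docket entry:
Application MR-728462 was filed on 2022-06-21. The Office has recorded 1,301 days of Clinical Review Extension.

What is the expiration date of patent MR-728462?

2043-01-12

Base term: filing date + 17 years → 21 June 2039.
Clinical Review Extension: 1301 days (within the 1316-day cap) → +1301 days → 12 January 2043.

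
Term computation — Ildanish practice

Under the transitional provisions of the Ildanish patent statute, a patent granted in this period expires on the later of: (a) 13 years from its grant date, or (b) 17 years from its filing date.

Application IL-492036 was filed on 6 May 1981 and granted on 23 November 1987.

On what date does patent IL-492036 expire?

(a) grant + 13 years → 23 November 2000.
(b) filing + 17 years → 6 May 1998.
Later of the two: 23 November 2000.

2000-11-23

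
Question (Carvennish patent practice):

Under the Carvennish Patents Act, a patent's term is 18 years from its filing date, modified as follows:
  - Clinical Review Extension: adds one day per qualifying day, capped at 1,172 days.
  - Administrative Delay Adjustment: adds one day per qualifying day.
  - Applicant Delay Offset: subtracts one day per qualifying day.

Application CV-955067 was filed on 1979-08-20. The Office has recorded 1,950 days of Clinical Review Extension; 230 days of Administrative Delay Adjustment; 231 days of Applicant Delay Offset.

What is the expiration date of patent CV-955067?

Base term: filing date + 18 years → 20 August 1997.
Clinical Review Extension: 1950 days claimed exceeds the 1172-day cap, so +1172 days → 4 November 2000.
Administrative Delay Adjustment: +230 days → 22 June 2001.
Applicant Delay Offset: −231 days → 3 November 2000.

2000-11-03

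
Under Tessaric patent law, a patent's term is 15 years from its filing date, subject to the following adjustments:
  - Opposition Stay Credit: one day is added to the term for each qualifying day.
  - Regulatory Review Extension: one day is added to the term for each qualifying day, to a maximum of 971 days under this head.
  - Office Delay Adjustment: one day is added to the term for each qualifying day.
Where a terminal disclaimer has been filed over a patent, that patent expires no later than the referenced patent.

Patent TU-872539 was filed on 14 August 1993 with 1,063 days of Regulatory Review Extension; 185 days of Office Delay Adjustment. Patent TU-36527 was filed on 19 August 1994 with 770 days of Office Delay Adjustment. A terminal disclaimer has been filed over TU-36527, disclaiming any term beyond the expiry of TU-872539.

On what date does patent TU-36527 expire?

Natural term of TU-36527:
  Base: filing + 15 years → 19 August 2009.
  Office Delay Adjustment: +770 days → 28 September 2011.
Expiry of referenced patent TU-872539:
  Base: filing + 15 years → 14 August 2008.
  Regulatory Review Extension: 1063 days claimed exceeds the 971-day cap, so +971 days → 12 April 2011.
  Office Delay Adjustment: +185 days → 14 October 2011.
Terminal disclaimer: TU-36527 expires on the earlier of 28 September 2011 and 14 October 2011.

2011-09-28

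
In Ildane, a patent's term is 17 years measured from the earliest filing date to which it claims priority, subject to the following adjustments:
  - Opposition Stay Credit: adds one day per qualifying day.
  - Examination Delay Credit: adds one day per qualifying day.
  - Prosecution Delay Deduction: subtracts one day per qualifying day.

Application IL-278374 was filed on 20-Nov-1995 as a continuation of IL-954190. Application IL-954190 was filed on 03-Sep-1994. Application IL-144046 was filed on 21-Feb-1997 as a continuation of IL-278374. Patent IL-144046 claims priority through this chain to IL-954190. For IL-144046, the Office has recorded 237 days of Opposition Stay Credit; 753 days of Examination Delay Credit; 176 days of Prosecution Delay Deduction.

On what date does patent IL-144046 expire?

2013-11-25

Earliest priority filing: 3 September 1994.
Base term: 3 September 1994 + 17 years → 3 September 2011.
Opposition Stay Credit: +237 days → 27 April 2012.
Examination Delay Credit: +753 days → 20 May 2014.
Prosecution Delay Deduction: −176 days → 25 November 2013.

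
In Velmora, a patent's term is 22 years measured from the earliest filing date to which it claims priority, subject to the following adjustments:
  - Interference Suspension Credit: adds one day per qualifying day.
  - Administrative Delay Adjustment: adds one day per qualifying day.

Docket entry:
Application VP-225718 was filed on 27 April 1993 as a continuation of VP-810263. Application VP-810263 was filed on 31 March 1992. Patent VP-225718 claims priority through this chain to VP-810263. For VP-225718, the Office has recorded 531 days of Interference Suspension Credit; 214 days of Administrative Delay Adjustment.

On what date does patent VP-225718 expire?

April 14, 2016

Earliest priority filing: 31 March 1992.
Base term: 31 March 1992 + 22 years → 31 March 2014.
Interference Suspension Credit: +531 days → 13 September 2015.
Administrative Delay Adjustment: +214 days → 14 April 2016.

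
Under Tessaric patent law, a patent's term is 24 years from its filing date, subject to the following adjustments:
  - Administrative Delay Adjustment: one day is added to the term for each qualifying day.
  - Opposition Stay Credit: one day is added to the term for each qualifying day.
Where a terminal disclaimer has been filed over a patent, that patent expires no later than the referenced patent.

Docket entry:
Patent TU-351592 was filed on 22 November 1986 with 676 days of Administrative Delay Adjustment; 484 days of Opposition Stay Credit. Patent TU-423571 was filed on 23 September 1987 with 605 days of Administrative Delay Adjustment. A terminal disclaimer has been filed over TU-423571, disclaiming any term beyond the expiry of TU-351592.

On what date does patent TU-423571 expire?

Natural term of TU-423571:
  Base: filing + 24 years → 23 September 2011.
  Administrative Delay Adjustment: +605 days → 20 May 2013.
Expiry of referenced patent TU-351592:
  Base: filing + 24 years → 22 November 2010.
  Administrative Delay Adjustment: +676 days → 28 September 2012.
  Opposition Stay Credit: +484 days → 25 January 2014.
Terminal disclaimer: TU-423571 expires on the earlier of 20 May 2013 and 25 January 2014.

May 20, 2013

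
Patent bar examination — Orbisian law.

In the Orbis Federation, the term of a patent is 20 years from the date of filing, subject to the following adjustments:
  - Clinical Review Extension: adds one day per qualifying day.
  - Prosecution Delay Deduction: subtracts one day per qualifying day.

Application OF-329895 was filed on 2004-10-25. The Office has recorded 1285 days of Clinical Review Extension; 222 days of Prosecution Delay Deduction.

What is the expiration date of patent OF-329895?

2027-09-23

Base term: filing date + 20 years → 25 October 2024.
Clinical Review Extension: +1285 days → 2 May 2028.
Prosecution Delay Deduction: −222 days → 23 September 2027.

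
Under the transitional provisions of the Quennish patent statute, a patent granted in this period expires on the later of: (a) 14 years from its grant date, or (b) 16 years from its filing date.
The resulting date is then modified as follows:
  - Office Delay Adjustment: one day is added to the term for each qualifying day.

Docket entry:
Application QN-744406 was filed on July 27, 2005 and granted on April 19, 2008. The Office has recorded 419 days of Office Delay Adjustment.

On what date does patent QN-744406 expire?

(a) grant + 14 years → 19 April 2022.
(b) filing + 16 years → 27 July 2021.
Later of the two: 19 April 2022.
Office Delay Adjustment: +419 days → 12 June 2023.

2023-06-12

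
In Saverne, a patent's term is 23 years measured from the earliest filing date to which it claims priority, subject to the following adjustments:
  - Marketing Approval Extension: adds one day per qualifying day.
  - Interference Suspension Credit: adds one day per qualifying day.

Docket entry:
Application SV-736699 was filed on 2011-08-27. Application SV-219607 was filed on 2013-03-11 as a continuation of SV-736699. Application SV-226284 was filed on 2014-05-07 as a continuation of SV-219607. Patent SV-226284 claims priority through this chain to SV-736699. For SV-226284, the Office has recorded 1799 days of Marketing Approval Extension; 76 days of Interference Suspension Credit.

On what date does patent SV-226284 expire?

2039-10-15

Earliest priority filing: 27 August 2011.
Base term: 27 August 2011 + 23 years → 27 August 2034.
Marketing Approval Extension: +1799 days → 31 July 2039.
Interference Suspension Credit: +76 days → 15 October 2039.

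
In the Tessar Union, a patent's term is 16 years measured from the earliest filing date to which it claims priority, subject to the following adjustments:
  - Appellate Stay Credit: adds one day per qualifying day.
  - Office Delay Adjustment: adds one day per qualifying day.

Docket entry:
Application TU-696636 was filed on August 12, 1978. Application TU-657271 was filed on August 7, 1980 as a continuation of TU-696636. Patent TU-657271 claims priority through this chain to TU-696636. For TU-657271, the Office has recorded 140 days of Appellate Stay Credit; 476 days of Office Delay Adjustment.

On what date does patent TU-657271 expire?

1996-04-19

Earliest priority filing: 12 August 1978.
Base term: 12 August 1978 + 16 years → 12 August 1994.
Appellate Stay Credit: +140 days → 30 December 1994.
Office Delay Adjustment: +476 days → 19 April 1996.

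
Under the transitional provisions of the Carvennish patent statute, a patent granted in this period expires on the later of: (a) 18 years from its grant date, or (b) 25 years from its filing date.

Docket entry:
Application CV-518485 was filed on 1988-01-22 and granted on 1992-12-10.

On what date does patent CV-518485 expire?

(a) grant + 18 years → 10 December 2010.
(b) filing + 25 years → 22 January 2013.
Later of the two: 22 January 2013.

2013-01-22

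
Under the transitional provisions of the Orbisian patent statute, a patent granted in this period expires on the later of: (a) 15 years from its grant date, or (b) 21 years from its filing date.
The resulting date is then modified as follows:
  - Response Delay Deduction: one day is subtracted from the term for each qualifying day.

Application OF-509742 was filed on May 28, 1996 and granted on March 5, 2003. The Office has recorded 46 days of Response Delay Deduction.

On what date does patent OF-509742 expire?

January 18, 2018

(a) grant + 15 years → 5 March 2018.
(b) filing + 21 years → 28 May 2017.
Later of the two: 5 March 2018.
Response Delay Deduction: −46 days → 18 January 2018.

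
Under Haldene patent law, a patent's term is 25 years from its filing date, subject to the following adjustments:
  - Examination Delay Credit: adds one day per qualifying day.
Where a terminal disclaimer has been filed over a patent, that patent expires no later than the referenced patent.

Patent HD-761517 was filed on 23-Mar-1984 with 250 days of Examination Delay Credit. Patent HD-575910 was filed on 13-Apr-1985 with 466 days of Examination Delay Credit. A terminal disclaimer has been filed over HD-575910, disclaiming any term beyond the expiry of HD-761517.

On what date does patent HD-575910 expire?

Natural term of HD-575910:
  Base: filing + 25 years → 13 April 2010.
  Examination Delay Credit: +466 days → 23 July 2011.
Expiry of referenced patent HD-761517:
  Base: filing + 25 years → 23 March 2009.
  Examination Delay Credit: +250 days → 28 November 2009.
Terminal disclaimer: HD-575910 expires on the earlier of 23 July 2011 and 28 November 2009.

2009-11-28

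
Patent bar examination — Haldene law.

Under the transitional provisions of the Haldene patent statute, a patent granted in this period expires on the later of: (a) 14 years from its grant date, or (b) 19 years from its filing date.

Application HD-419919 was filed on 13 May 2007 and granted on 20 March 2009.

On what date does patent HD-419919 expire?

(a) grant + 14 years → 20 March 2023.
(b) filing + 19 years → 13 May 2026.
Later of the two: 13 May 2026.

2026-05-13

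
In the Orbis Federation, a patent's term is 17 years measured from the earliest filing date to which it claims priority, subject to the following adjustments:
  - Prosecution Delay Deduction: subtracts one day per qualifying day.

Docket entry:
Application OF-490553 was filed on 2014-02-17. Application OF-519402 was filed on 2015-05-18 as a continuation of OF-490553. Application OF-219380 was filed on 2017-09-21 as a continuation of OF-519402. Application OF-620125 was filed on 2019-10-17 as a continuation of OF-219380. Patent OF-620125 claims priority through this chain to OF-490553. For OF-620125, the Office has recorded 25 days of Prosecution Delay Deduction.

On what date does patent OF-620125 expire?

January 23, 2031

Earliest priority filing: 17 February 2014.
Base term: 17 February 2014 + 17 years → 17 February 2031.
Prosecution Delay Deduction: −25 days → 23 January 2031.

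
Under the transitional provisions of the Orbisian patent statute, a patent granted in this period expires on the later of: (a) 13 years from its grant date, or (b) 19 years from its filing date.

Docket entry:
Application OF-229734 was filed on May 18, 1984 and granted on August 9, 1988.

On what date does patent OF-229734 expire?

(a) grant + 13 years → 9 August 2001.
(b) filing + 19 years → 18 May 2003.
Later of the two: 18 May 2003.

May 18, 2003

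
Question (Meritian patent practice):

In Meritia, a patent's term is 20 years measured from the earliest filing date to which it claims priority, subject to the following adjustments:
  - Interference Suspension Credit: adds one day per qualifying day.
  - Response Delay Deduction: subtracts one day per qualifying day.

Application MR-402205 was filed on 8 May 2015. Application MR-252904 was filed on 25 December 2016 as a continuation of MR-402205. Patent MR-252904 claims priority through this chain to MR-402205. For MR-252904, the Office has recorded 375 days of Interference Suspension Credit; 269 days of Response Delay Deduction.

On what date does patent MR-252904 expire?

Earliest priority filing: 8 May 2015.
Base term: 8 May 2015 + 20 years → 8 May 2035.
Interference Suspension Credit: +375 days → 17 May 2036.
Response Delay Deduction: −269 days → 22 August 2035.

August 22, 2035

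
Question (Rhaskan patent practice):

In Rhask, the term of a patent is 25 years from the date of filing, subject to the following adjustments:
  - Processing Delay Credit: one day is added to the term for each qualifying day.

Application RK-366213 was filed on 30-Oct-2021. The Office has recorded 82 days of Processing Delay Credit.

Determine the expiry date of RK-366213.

January 20, 2047

Base term: filing date + 25 years → 30 October 2046.
Processing Delay Credit: +82 days → 20 January 2047.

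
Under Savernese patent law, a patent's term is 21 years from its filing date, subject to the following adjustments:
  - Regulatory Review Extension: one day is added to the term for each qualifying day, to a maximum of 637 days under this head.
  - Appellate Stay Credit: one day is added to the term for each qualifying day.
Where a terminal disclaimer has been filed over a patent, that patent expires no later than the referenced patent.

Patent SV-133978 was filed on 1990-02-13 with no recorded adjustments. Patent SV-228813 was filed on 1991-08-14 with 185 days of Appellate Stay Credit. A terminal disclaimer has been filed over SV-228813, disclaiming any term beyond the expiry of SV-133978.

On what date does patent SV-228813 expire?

February 13, 2011

Natural term of SV-228813:
  Base: filing + 21 years → 14 August 2012.
  Appellate Stay Credit: +185 days → 15 February 2013.
Expiry of referenced patent SV-133978:
  Base: filing + 21 years → 13 February 2011.
Terminal disclaimer: SV-228813 expires on the earlier of 15 February 2013 and 13 February 2011.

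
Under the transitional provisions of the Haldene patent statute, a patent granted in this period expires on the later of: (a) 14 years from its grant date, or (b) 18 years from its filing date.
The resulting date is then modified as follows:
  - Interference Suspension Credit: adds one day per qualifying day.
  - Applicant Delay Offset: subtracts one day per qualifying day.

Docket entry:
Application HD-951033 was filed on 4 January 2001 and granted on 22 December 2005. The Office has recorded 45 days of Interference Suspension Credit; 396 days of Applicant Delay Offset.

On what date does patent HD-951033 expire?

2019-01-05

(a) grant + 14 years → 22 December 2019.
(b) filing + 18 years → 4 January 2019.
Later of the two: 22 December 2019.
Interference Suspension Credit: +45 days → 5 February 2020.
Applicant Delay Offset: −396 days → 5 January 2019.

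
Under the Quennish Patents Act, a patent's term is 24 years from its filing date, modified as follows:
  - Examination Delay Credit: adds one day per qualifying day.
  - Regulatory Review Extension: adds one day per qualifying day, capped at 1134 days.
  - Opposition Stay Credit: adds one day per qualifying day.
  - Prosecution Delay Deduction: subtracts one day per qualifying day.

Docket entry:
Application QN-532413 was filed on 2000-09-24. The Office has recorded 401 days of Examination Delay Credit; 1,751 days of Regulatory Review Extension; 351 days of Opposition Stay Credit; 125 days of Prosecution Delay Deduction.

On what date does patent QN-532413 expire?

July 21, 2029

Base term: filing date + 24 years → 24 September 2024.
Examination Delay Credit: +401 days → 30 October 2025.
Regulatory Review Extension: 1751 days claimed exceeds the 1134-day cap, so +1134 days → 7 December 2028.
Opposition Stay Credit: +351 days → 23 November 2029.
Prosecution Delay Deduction: −125 days → 21 July 2029.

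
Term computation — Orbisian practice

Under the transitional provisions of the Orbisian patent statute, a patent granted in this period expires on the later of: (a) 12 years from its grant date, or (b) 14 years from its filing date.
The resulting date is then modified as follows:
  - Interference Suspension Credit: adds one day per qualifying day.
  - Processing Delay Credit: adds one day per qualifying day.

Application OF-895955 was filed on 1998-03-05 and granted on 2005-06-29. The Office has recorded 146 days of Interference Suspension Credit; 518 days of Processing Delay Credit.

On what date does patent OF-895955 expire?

(a) grant + 12 years → 29 June 2017.
(b) filing + 14 years → 5 March 2012.
Later of the two: 29 June 2017.
Interference Suspension Credit: +146 days → 22 November 2017.
Processing Delay Credit: +518 days → 24 April 2019.

2019-04-24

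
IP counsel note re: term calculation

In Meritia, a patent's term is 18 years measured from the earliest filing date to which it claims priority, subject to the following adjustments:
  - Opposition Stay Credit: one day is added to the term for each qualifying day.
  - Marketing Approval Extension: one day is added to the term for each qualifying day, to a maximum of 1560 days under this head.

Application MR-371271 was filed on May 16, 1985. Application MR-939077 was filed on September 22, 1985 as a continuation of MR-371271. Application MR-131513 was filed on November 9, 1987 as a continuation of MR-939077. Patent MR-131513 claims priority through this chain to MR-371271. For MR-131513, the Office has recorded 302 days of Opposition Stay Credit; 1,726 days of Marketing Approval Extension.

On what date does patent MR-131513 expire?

Earliest priority filing: 16 May 1985.
Base term: 16 May 1985 + 18 years → 16 May 2003.
Opposition Stay Credit: +302 days → 13 March 2004.
Marketing Approval Extension: 1726 days claimed exceeds the 1560-day cap, so +1560 days → 20 June 2008.

June 20, 2008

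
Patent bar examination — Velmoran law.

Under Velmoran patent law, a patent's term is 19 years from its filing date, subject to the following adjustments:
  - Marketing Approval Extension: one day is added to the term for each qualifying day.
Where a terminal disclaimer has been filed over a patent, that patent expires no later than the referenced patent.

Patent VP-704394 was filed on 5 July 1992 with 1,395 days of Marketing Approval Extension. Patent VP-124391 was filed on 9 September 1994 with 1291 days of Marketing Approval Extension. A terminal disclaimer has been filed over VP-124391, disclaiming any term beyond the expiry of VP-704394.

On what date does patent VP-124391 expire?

April 30, 2015

Natural term of VP-124391:
  Base: filing + 19 years → 9 September 2013.
  Marketing Approval Extension: +1291 days → 23 March 2017.
Expiry of referenced patent VP-704394:
  Base: filing + 19 years → 5 July 2011.
  Marketing Approval Extension: +1395 days → 30 April 2015.
Terminal disclaimer: VP-124391 expires on the earlier of 23 March 2017 and 30 April 2015.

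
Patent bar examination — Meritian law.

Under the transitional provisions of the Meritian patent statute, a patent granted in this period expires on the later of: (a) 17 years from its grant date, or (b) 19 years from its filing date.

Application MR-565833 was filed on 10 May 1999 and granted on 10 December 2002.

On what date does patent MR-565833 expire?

(a) grant + 17 years → 10 December 2019.
(b) filing + 19 years → 10 May 2018.
Later of the two: 10 December 2019.

2019-12-10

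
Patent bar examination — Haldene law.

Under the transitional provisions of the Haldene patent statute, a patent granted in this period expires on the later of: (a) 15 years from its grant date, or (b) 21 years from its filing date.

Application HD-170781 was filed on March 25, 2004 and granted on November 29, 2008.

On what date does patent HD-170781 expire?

(a) grant + 15 years → 29 November 2023.
(b) filing + 21 years → 25 March 2025.
Later of the two: 25 March 2025.

March 25, 2025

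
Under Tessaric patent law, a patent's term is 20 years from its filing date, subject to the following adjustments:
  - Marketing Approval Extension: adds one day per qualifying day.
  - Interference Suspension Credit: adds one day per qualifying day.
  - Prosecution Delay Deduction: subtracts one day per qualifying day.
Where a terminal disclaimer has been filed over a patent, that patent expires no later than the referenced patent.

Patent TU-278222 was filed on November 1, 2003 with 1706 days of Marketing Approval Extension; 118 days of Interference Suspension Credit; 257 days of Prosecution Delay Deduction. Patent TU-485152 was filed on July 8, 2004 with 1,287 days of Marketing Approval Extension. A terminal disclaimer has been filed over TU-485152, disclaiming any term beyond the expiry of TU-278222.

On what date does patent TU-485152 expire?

Natural term of TU-485152:
  Base: filing + 20 years → 8 July 2024.
  Marketing Approval Extension: +1287 days → 16 January 2028.
Expiry of referenced patent TU-278222:
  Base: filing + 20 years → 1 November 2023.
  Marketing Approval Extension: +1706 days → 3 July 2028.
  Interference Suspension Credit: +118 days → 29 October 2028.
  Prosecution Delay Deduction: −257 days → 15 February 2028.
Terminal disclaimer: TU-485152 expires on the earlier of 16 January 2028 and 15 February 2028.

January 16, 2028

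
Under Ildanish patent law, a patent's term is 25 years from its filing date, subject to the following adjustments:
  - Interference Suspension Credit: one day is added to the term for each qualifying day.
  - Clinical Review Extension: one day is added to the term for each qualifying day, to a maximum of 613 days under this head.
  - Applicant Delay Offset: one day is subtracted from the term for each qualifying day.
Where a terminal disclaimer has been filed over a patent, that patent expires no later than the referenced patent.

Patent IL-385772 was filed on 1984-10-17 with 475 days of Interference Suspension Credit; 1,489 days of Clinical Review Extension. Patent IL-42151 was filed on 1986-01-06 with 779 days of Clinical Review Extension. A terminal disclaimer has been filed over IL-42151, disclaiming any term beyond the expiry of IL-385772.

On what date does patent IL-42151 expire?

Natural term of IL-42151:
  Base: filing + 25 years → 6 January 2011.
  Clinical Review Extension: 779 days claimed exceeds the 613-day cap, so +613 days → 10 September 2012.
Expiry of referenced patent IL-385772:
  Base: filing + 25 years → 17 October 2009.
  Interference Suspension Credit: +475 days → 4 February 2011.
  Clinical Review Extension: 1489 days claimed exceeds the 613-day cap, so +613 days → 9 October 2012.
Terminal disclaimer: IL-42151 expires on the earlier of 10 September 2012 and 9 October 2012.

2012-09-10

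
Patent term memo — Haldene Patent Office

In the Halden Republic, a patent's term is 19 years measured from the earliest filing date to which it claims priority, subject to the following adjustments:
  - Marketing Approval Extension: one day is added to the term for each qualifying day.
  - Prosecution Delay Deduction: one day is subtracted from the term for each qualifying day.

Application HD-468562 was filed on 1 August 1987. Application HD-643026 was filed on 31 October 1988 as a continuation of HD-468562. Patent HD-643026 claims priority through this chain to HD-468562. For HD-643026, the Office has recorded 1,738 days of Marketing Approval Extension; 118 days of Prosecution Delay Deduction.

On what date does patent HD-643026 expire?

January 7, 2011

Earliest priority filing: 1 August 1987.
Base term: 1 August 1987 + 19 years → 1 August 2006.
Marketing Approval Extension: +1738 days → 5 May 2011.
Prosecution Delay Deduction: −118 days → 7 January 2011.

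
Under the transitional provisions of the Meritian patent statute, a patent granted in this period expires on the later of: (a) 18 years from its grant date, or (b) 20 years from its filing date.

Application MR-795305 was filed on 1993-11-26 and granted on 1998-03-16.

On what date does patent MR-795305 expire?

(a) grant + 18 years → 16 March 2016.
(b) filing + 20 years → 26 November 2013.
Later of the two: 16 March 2016.

2016-03-16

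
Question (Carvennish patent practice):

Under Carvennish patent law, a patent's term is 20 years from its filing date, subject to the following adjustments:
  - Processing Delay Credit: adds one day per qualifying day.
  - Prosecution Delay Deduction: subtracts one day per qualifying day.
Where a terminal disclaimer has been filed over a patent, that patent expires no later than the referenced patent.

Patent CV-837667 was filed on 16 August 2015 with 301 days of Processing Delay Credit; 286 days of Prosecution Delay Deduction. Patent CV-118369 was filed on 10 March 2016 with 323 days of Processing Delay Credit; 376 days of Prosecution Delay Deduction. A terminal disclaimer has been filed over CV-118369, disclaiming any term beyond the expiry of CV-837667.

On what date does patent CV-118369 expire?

Natural term of CV-118369:
  Base: filing + 20 years → 10 March 2036.
  Processing Delay Credit: +323 days → 27 January 2037.
  Prosecution Delay Deduction: −376 days → 17 January 2036.
Expiry of referenced patent CV-837667:
  Base: filing + 20 years → 16 August 2035.
  Processing Delay Credit: +301 days → 12 June 2036.
  Prosecution Delay Deduction: −286 days → 31 August 2035.
Terminal disclaimer: CV-118369 expires on the earlier of 17 January 2036 and 31 August 2035.

August 31, 2035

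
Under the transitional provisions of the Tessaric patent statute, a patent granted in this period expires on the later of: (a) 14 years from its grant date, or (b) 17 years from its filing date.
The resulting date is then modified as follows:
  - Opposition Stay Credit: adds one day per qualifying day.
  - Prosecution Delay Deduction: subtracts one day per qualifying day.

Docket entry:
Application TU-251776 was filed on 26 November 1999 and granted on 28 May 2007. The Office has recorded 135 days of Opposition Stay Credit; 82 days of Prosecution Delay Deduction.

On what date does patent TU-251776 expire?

July 20, 2021

(a) grant + 14 years → 28 May 2021.
(b) filing + 17 years → 26 November 2016.
Later of the two: 28 May 2021.
Opposition Stay Credit: +135 days → 10 October 2021.
Prosecution Delay Deduction: −82 days → 20 July 2021.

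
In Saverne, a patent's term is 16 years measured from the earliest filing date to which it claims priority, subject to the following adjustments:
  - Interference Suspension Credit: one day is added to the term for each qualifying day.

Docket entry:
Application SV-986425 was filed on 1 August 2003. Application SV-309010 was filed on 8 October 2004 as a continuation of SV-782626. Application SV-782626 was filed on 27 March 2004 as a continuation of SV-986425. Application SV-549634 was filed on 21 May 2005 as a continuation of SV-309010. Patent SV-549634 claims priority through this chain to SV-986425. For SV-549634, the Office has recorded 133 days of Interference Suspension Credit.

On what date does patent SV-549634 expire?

December 12, 2019

Earliest priority filing: 1 August 2003.
Base term: 1 August 2003 + 16 years → 1 August 2019.
Interference Suspension Credit: +133 days → 12 December 2019.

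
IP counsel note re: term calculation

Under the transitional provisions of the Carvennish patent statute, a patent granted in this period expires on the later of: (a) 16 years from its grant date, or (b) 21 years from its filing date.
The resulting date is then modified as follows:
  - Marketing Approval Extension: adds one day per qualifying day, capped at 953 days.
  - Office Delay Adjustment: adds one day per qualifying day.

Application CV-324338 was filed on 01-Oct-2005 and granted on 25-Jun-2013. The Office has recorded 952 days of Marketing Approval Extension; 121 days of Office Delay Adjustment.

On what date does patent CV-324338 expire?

(a) grant + 16 years → 25 June 2029.
(b) filing + 21 years → 1 October 2026.
Later of the two: 25 June 2029.
Marketing Approval Extension: 952 days (within the 953-day cap) → +952 days → 2 February 2032.
Office Delay Adjustment: +121 days → 2 June 2032.

June 2, 2032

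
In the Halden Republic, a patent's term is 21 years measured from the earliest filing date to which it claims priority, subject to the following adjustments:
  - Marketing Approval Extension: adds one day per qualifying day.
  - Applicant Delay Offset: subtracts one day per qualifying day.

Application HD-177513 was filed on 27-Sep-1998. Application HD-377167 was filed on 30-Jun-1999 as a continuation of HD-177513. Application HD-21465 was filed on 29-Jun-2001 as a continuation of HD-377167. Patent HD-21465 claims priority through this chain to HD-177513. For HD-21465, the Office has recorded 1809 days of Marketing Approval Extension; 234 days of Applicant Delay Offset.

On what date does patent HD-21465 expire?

Earliest priority filing: 27 September 1998.
Base term: 27 September 1998 + 21 years → 27 September 2019.
Marketing Approval Extension: +1809 days → 9 September 2024.
Applicant Delay Offset: −234 days → 19 January 2024.

2024-01-19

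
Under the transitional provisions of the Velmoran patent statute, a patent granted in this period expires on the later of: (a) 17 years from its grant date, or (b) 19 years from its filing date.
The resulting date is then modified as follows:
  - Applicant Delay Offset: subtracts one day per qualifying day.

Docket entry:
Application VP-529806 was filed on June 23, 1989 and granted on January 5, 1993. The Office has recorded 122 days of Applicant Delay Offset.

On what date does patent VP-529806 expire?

(a) grant + 17 years → 5 January 2010.
(b) filing + 19 years → 23 June 2008.
Later of the two: 5 January 2010.
Applicant Delay Offset: −122 days → 5 September 2009.

2009-09-05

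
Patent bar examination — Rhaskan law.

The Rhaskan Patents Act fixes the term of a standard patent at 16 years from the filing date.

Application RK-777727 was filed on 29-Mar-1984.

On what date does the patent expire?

2000-03-29

Filing date + 16 years → 29 March 2000.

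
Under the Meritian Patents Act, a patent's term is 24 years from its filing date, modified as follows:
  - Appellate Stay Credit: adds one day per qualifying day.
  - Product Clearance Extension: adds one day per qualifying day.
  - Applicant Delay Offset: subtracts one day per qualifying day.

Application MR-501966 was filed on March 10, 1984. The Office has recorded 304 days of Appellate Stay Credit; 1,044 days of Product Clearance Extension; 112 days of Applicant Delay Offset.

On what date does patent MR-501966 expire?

Base term: filing date + 24 years → 10 March 2008.
Appellate Stay Credit: +304 days → 8 January 2009.
Product Clearance Extension: +1044 days → 18 November 2011.
Applicant Delay Offset: −112 days → 29 July 2011.

2011-07-29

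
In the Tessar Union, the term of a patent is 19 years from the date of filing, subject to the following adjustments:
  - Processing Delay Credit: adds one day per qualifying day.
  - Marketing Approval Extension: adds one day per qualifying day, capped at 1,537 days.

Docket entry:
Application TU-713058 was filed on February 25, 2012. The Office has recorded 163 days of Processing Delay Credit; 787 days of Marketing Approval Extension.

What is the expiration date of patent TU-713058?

Base term: filing date + 19 years → 25 February 2031.
Processing Delay Credit: +163 days → 7 August 2031.
Marketing Approval Extension: 787 days (within the 1537-day cap) → +787 days → 2 October 2033.

October 2, 2033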